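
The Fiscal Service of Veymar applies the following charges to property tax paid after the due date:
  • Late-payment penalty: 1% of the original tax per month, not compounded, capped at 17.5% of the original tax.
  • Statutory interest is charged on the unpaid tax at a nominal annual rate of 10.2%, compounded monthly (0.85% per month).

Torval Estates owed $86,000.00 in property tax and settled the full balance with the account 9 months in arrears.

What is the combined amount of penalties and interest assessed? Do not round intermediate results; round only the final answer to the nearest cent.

$14,547.18

Penalty: 9 × 1% × $86,000.00 = $7,740.00 (below the 17.5% cap of $15,050.00)
Interest: $86,000.00 × ((1 + 0.0085)^9 − 1) = $86,000.00 × 0.0791532… = $6,807.1795…
Penalties + interest = $7,740.0000 + $6,807.1795… = $14,547.18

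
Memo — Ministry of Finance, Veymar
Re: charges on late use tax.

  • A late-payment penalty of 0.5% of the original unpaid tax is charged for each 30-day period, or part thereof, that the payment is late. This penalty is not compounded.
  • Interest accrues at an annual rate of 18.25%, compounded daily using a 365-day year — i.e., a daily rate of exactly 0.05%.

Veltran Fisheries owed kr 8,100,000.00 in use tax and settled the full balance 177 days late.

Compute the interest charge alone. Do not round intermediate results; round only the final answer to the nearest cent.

Interest: kr 8,100,000.00 × ((1 + 0.0005)^177 − 1) = kr 8,100,000.00 × 0.09251009… = kr 749,331.7178…

kr 749,331.72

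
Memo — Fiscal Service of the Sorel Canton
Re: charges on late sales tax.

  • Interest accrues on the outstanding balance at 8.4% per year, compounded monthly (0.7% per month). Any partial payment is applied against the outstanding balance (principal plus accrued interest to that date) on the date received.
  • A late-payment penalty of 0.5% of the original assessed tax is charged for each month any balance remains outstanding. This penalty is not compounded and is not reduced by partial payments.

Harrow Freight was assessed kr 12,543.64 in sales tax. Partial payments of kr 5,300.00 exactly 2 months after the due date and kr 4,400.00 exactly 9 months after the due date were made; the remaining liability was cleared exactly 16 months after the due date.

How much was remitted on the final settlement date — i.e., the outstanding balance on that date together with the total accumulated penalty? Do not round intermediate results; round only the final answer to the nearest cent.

Balance at month 2: kr 12,543.6400 × (1 + 0.007)^2 = kr 12,719.8656…
After kr 5,300.00 payment: kr 12,719.8656… − kr 5,300.00 = kr 7,419.8656…
Balance at month 9: kr 7,419.8656… × (1 + 0.007)^7 = kr 7,791.1638…
After kr 4,400.00 payment: kr 7,791.1638… − kr 4,400.00 = kr 3,391.1638…
Balance at month 16: kr 3,391.1638… × (1 + 0.007)^7 = kr 3,560.8613…
Penalty: 16 × 0.5% × kr 12,543.64 = kr 1,003.49…
Final settlement = outstanding balance + penalty = kr 3,560.8613… + kr 1,003.49… = kr 4,564.35

kr 4,564.35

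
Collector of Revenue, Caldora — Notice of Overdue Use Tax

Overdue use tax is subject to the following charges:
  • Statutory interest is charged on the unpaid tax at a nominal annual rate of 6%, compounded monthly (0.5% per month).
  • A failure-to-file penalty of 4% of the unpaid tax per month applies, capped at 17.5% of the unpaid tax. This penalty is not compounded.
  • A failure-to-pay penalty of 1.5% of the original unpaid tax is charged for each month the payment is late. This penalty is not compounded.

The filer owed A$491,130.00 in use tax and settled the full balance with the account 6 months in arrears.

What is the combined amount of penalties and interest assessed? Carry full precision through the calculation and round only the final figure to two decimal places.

Failure-to-file: 6 × 4% × A$491,130.00 = A$117,871.20, capped at 17.5% × A$491,130.00 = A$85,947.75
Failure-to-pay penalty: 6 × 1.5% × A$491,130.00 = A$44,201.70
Interest: A$491,130.00 × ((1 + 0.005)^6 − 1) = A$491,130.00 × 0.0303775… = A$14,919.3062…
Penalties + interest = A$130,149.4500 + A$14,919.3062… = A$145,068.76

A$145,068.76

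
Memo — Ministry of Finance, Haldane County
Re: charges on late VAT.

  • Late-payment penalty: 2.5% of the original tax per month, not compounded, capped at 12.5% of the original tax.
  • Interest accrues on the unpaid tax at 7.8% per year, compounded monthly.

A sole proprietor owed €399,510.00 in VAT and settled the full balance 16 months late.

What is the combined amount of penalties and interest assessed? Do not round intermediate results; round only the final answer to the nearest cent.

Penalty (uncapped): 16 × 2.5% × €399,510.00 = €159,804.00; cap = 12.5% × €399,510.00 = €49,938.75 → penalty = €49,938.75
Interest (7.8%/yr ÷ 12 = 0.65%/month): €399,510.00 × ((1 + 0.0065)^16 − 1) = €43,637.3148…
Penalties + interest = €49,938.7500 + €43,637.3148… = €93,576.06

€93,576.06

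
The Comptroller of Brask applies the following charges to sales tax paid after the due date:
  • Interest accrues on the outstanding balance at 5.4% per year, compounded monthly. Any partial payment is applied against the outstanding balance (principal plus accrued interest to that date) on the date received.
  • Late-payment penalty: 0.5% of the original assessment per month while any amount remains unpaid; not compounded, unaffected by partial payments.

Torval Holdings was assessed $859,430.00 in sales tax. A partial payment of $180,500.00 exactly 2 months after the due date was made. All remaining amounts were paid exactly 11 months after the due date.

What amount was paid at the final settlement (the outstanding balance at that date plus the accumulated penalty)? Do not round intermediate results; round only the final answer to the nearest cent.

$762,267.44

Monthly rate = 5.4% ÷ 12 = 0.45%
Balance at month 2: $859,430.0000 × (1 + 0.0045)^2 = $867,182.2735…
After $180,500.00 payment: $867,182.2735… − $180,500.00 = $686,682.2735…
Balance at month 11: $686,682.2735… × (1 + 0.0045)^9 = $714,998.7888…
Penalty: 11 × 0.5% × $859,430.00 = $47,268.65
Final settlement = outstanding balance + penalty = $714,998.7888… + $47,268.65 = $762,267.44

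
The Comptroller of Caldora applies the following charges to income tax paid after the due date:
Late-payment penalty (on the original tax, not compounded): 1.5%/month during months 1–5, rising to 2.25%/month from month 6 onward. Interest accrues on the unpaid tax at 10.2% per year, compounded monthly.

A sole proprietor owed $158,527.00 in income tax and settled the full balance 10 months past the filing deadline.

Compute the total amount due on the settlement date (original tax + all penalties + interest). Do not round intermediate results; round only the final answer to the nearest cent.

Penalty, months 1–5: 5 × 1.5% × $158,527.00 = $11,889.53…
Penalty, months 6–10: 5 × 2.25% × $158,527.00 = $17,834.29…
Interest (10.2%/yr ÷ 12 = 0.85%/month): $158,527.00 × ((1 + 0.0085)^10 − 1) = $14,002.0641…
Total = $158,527.00 + $29,723.8125 + $14,002.0641… = $202,252.88

$202,252.88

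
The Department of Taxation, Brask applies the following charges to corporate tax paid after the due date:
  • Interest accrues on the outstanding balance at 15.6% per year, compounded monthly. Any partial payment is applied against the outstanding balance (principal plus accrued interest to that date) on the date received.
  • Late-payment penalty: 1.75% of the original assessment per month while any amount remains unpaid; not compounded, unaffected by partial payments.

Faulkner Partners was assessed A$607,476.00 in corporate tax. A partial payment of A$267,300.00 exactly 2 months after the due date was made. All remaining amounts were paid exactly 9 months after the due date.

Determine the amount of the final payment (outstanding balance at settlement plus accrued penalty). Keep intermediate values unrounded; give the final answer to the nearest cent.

Monthly rate = 15.6% ÷ 12 = 1.3%
Balance at month 2: A$607,476.0000 × (1 + 0.013)^2 = A$623,373.0394…
After A$267,300.00 payment: A$623,373.0394… − A$267,300.00 = A$356,073.0394…
Balance at month 9: A$356,073.0394… × (1 + 0.013)^7 = A$389,767.1282…
Penalty: 9 × 1.75% × A$607,476.00 = A$95,677.47
Final settlement = outstanding balance + penalty = A$389,767.1282… + A$95,677.47 = A$485,444.60

A$485,444.60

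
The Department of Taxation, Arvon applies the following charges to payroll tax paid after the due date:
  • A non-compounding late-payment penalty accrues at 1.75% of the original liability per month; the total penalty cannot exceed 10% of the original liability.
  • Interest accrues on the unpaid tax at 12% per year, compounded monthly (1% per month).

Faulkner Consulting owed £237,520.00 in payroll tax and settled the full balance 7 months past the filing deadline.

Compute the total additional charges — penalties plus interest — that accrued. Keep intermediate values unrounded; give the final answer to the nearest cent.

£40,885.59

Penalty (uncapped): 7 × 1.75% × £237,520.00 = £29,096.20; cap = 10% × £237,520.00 = £23,752.00 → penalty = £23,752.00
Interest: £237,520.00 × ((1 + 0.01)^7 − 1) = £237,520.00 × 0.0721354… = £17,133.5888…
Penalties + interest = £23,752.0000 + £17,133.5888… = £40,885.59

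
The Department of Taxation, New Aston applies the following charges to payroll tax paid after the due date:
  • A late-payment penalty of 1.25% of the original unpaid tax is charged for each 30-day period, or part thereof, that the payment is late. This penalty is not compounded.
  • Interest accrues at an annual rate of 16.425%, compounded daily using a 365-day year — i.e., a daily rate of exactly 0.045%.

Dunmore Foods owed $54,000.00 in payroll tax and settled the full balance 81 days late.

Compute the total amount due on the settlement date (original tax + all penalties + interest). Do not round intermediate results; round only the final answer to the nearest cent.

$58,029.15

Penalty periods: ⌈81/30⌉ = 3; penalty = 3 × 1.25% × $54,000.00 = $2,025.00
Interest: $54,000.00 × ((1 + 0.00045)^81 − 1) = $54,000.00 × 0.03711394… = $2,004.1529…
Total = $54,000.00 + $2,025.0000 + $2,004.1529… = $58,029.15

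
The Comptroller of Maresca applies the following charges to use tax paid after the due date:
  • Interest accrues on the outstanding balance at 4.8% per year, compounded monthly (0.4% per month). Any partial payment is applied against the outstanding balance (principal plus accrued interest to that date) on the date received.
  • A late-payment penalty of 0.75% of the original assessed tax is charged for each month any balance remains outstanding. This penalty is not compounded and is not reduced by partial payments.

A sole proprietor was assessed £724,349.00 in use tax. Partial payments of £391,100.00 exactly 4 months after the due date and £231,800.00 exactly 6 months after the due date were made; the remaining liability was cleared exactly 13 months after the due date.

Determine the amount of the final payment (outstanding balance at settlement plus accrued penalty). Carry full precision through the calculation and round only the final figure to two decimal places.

Balance at month 4: £724,349.0000 × (1 + 0.004)^4 = £736,008.3071…
After £391,100.00 payment: £736,008.3071… − £391,100.00 = £344,908.3071…
Balance at month 6: £344,908.3071… × (1 + 0.004)^2 = £347,673.0921…
After £231,800.00 payment: £347,673.0921… − £231,800.00 = £115,873.0921…
Balance at month 13: £115,873.0921… × (1 + 0.004)^7 = £119,156.7326…
Penalty: 13 × 0.75% × £724,349.00 = £70,624.03…
Final settlement = outstanding balance + penalty = £119,156.7326… + £70,624.03… = £189,780.76

£189,780.76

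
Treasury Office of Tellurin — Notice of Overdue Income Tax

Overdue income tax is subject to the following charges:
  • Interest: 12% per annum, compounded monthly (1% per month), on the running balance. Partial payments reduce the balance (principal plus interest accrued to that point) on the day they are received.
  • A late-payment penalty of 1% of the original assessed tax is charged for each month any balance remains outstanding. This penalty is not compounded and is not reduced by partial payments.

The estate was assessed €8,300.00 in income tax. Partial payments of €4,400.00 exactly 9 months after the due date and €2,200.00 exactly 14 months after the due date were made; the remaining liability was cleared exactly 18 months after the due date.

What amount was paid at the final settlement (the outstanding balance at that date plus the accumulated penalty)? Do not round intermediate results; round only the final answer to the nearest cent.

€4,320.48

Balance at month 9: €8,300.0000 × (1 + 0.01)^9 = €9,077.5878…
After €4,400.00 payment: €9,077.5878… − €4,400.00 = €4,677.5878…
Balance at month 14: €4,677.5878… × (1 + 0.01)^5 = €4,916.1917…
After €2,200.00 payment: €4,916.1917… − €2,200.00 = €2,716.1917…
Balance at month 18: €2,716.1917… × (1 + 0.01)^4 = €2,826.4800…
Penalty: 18 × 1% × €8,300.00 = €1,494.00
Final settlement = outstanding balance + penalty = €2,826.4800… + €1,494.00 = €4,320.48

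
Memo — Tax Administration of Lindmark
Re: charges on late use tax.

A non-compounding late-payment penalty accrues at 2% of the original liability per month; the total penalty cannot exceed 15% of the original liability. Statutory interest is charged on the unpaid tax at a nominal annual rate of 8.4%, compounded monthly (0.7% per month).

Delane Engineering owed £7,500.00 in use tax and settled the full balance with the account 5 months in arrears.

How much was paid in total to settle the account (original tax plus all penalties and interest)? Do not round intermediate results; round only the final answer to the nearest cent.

Penalty: 5 × 2% × £7,500.00 = £750.00 (below the 15% cap of £1,125.00)
Interest: £7,500.00 × ((1 + 0.007)^5 − 1) = £7,500.00 × 0.0354934… = £266.2008…
Total = £7,500.00 + £750.0000 + £266.2008… = £8,516.20

£8,516.20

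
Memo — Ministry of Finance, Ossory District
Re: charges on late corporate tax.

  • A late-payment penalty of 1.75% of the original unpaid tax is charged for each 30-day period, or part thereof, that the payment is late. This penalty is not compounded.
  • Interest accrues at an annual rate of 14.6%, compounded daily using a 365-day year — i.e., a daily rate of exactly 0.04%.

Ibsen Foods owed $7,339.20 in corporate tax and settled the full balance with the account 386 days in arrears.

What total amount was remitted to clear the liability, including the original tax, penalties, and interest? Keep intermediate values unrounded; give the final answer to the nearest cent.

Penalty periods: ⌈386/30⌉ = 13; penalty = 13 × 1.75% × $7,339.20 = $1,669.67…
Interest: $7,339.20 × ((1 + 0.0004)^386 − 1) = $7,339.20 × 0.16692155… = $1,225.0706…
Total = $7,339.20 + $1,669.6680 + $1,225.0706… = $10,233.94

$10,233.94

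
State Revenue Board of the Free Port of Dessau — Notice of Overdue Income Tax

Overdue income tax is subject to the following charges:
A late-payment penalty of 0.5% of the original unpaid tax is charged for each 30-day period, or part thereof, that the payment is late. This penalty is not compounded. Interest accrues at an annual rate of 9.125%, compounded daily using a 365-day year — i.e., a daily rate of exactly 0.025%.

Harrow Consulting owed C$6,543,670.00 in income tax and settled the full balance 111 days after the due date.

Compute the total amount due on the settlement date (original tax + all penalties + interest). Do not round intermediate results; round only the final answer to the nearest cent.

C$6,858,649.89

Penalty periods: ⌈111/30⌉ = 4; penalty = 4 × 0.5% × C$6,543,670.00 = C$130,873.40
Interest: C$6,543,670.00 × ((1 + 0.00025)^111 − 1) = C$6,543,670.00 × 0.02813505… = C$184,106.4949…
Total = C$6,543,670.00 + C$130,873.4000 + C$184,106.4949… = C$6,858,649.89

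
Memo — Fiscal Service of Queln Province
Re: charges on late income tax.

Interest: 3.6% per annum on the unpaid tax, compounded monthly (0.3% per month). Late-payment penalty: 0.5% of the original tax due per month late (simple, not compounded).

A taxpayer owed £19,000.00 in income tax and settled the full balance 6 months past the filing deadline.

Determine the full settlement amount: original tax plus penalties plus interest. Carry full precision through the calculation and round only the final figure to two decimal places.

Late-payment penalty = 0.5% × £19,000.00 × 6 mo = £570.00
Interest: £19,000.00 × ((1 + 0.003)^6 − 1) = £19,000.00 × 0.0181355… = £344.5753…
Total = £19,000.00 + £570.0000 + £344.5753… = £19,914.58

£19,914.58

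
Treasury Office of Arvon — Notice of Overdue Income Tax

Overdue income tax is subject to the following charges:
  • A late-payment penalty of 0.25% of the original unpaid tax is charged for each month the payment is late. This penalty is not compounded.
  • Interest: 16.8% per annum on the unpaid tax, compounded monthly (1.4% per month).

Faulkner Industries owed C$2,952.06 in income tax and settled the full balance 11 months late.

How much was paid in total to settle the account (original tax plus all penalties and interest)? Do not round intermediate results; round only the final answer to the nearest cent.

C$3,521.06

Late-payment penalty: 11 × 0.25% × C$2,952.06 = C$81.18…
Interest: C$2,952.06 × ((1 + 0.014)^11 − 1) = C$2,952.06 × 0.1652457… = C$487.8152…
Total = C$2,952.06 + C$81.1817… + C$487.8152… = C$3,521.06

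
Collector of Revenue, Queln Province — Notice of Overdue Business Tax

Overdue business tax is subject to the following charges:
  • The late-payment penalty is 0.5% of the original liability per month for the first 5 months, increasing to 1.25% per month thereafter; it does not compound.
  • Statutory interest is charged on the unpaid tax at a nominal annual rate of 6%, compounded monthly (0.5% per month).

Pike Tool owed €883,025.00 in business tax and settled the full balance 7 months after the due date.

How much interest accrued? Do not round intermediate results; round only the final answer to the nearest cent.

€31,373.35

Interest: €883,025.00 × ((1 + 0.005)^7 − 1) = €883,025.00 × 0.0355294… = €31,373.3457…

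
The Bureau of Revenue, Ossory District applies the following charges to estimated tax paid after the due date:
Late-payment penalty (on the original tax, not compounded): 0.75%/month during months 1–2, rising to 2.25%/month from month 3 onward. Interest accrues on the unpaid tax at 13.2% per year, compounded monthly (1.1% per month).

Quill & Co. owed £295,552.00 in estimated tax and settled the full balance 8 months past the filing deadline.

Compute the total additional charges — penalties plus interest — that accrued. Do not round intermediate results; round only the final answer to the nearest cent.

£71,365.04

Penalty, months 1–2: 2 × 0.75% × £295,552.00 = £4,433.28
Penalty, months 3–8: 6 × 2.25% × £295,552.00 = £39,899.52
Interest: £295,552.00 × ((1 + 0.011)^8 − 1) = £295,552.00 × 0.0914636… = £27,032.2410…
Penalties + interest = £44,332.8000 + £27,032.2410… = £71,365.04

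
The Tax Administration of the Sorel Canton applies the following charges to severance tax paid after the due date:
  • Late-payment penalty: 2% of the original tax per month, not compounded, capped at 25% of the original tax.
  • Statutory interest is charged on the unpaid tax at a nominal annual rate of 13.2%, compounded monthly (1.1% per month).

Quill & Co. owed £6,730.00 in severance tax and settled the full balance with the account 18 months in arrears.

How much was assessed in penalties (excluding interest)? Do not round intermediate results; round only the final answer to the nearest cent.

£1,682.50

Penalty (uncapped): 18 × 2% × £6,730.00 = £2,422.80; cap = 25% × £6,730.00 = £1,682.50 → penalty = £1,682.50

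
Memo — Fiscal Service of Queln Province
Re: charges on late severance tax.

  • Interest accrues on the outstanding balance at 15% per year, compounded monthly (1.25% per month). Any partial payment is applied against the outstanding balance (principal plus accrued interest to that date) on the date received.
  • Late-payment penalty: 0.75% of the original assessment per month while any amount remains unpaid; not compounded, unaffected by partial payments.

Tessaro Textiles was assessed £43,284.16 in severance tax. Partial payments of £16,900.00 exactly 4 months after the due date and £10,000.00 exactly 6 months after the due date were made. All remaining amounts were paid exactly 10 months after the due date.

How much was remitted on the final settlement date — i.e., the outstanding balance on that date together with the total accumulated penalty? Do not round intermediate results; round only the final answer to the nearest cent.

£23,538.47

Balance at month 4: £43,284.1600 × (1 + 0.0125)^4 = £45,489.2861…
After £16,900.00 payment: £45,489.2861… − £16,900.00 = £28,589.2861…
Balance at month 6: £28,589.2861… × (1 + 0.0125)^2 = £29,308.4853…
After £10,000.00 payment: £29,308.4853… − £10,000.00 = £19,308.4853…
Balance at month 10: £19,308.4853… × (1 + 0.0125)^4 = £20,292.1626…
Penalty: 10 × 0.75% × £43,284.16 = £3,246.31…
Final settlement = outstanding balance + penalty = £20,292.1626… + £3,246.31… = £23,538.47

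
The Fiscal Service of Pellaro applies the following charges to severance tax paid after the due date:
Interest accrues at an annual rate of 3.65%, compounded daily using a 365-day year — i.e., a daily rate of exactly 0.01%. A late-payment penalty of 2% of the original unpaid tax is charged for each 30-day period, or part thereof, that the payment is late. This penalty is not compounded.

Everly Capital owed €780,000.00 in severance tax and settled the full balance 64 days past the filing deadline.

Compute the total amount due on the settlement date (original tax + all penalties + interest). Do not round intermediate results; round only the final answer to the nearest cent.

€831,807.76

Penalty periods: ⌈64/30⌉ = 3; penalty = 3 × 2% × €780,000.00 = €46,800.00
Interest: €780,000.00 × ((1 + 0.0001)^64 − 1) = €780,000.00 × 0.00642020… = €5,007.7573…
Total = €780,000.00 + €46,800.0000 + €5,007.7573… = €831,807.76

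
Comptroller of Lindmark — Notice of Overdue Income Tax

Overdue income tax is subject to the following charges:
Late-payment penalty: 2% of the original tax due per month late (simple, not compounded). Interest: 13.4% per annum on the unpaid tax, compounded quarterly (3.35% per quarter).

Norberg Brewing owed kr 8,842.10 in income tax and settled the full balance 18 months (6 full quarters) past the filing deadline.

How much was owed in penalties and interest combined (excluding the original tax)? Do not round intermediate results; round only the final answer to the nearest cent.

kr 5,116.08

Late-payment penalty = 2% × kr 8,842.10 × 18 mo = kr 3,183.16…
Interest: kr 8,842.10 × ((1 + 0.0335)^6 − 1) = kr 8,842.10 × 0.2186048… = kr 1,932.9255…
Penalties + interest = kr 3,183.1560 + kr 1,932.9255… = kr 5,116.08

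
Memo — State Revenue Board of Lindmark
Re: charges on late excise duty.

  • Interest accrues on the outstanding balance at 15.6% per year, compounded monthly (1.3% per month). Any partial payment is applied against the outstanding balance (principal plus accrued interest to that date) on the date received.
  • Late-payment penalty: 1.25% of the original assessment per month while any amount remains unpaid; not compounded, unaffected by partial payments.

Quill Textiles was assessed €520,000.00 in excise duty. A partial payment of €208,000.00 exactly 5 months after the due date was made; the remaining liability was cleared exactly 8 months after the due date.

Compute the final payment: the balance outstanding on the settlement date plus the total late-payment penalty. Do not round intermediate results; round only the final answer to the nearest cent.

€412,387.75

Balance at month 5: €520,000.0000 × (1 + 0.013)^5 = €554,690.2989…
After €208,000.00 payment: €554,690.2989… − €208,000.00 = €346,690.2989…
Balance at month 8: €346,690.2989… × (1 + 0.013)^3 = €360,387.7542…
Penalty: 8 × 1.25% × €520,000.00 = €52,000.00
Final settlement = outstanding balance + penalty = €360,387.7542… + €52,000.00 = €412,387.75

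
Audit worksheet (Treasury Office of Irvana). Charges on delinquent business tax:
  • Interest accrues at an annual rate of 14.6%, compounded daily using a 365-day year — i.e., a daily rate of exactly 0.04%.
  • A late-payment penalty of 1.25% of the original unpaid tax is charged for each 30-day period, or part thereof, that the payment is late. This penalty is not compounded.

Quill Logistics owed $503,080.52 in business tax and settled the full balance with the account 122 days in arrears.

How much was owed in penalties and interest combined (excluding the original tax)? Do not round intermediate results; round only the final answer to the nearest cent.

$56,596.60

Penalty periods: ⌈122/30⌉ = 5; penalty = 5 × 1.25% × $503,080.52 = $31,442.53…
Interest: $503,080.52 × ((1 + 0.0004)^122 − 1) = $503,080.52 × 0.05000008… = $25,154.0674…
Penalties + interest = $31,442.5325 + $25,154.0674… = $56,596.60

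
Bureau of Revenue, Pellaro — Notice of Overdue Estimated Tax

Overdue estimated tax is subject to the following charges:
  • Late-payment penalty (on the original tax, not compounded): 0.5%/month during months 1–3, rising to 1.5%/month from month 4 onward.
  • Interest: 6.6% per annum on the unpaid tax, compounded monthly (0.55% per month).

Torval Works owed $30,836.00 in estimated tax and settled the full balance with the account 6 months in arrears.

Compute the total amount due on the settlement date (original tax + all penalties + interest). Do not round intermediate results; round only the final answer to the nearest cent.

$33,717.84

Penalty, months 1–3: 3 × 0.5% × $30,836.00 = $462.54
Penalty, months 4–6: 3 × 1.5% × $30,836.00 = $1,387.62
Interest: $30,836.00 × ((1 + 0.0055)^6 − 1) = $30,836.00 × 0.0334571… = $1,031.6829…
Total = $30,836.00 + $1,850.1600 + $1,031.6829… = $33,717.84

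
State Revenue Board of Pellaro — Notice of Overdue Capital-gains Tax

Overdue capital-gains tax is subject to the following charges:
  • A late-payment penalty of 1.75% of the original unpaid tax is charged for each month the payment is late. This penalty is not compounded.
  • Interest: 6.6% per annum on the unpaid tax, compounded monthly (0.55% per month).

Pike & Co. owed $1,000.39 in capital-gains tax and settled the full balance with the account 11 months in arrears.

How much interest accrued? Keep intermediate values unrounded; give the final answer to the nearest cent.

$62.22

Interest: $1,000.39 × ((1 + 0.0055)^11 − 1) = $1,000.39 × 0.0621915… = $62.2158…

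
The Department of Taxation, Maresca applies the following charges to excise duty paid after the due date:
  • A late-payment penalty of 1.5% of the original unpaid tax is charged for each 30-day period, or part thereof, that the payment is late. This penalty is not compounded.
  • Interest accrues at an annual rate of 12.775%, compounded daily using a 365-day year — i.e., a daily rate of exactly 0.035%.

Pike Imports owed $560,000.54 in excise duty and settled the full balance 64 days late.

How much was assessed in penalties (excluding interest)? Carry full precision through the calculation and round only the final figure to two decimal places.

$25,200.02

Penalty periods: ⌈64/30⌉ = 3; penalty = 3 × 1.5% × $560,000.54 = $25,200.02…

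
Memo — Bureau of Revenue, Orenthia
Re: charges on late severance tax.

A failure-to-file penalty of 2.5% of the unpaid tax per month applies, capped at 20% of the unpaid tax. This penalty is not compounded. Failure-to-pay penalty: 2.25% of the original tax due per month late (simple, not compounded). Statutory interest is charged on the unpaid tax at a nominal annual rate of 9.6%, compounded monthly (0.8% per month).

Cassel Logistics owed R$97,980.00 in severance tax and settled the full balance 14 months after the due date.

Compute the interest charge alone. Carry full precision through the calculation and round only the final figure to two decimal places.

R$11,563.06

Interest: R$97,980.00 × ((1 + 0.008)^14 − 1) = R$97,980.00 × 0.1180145… = R$11,563.0641…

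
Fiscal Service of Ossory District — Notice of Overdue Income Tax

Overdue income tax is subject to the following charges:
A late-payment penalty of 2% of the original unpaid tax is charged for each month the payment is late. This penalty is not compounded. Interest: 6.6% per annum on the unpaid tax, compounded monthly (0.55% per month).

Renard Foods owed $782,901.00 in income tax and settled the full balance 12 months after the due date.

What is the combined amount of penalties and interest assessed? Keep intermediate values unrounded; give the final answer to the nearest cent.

$241,159.78

Late-payment penalty: 12 × 2% × $782,901.00 = $187,896.24
Interest: $782,901.00 × ((1 + 0.0055)^12 − 1) = $782,901.00 × 0.0680336… = $53,263.5417…
Penalties + interest = $187,896.2400 + $53,263.5417… = $241,159.78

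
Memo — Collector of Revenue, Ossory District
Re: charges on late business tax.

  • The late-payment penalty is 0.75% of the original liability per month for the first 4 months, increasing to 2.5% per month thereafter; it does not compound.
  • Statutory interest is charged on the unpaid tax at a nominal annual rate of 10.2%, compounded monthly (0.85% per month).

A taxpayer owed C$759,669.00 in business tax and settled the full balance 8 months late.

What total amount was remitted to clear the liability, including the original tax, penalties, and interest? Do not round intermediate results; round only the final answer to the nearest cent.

Penalty, months 1–4: 4 × 0.75% × C$759,669.00 = C$22,790.07
Penalty, months 5–8: 4 × 2.5% × C$759,669.00 = C$75,966.90
Interest: C$759,669.00 × ((1 + 0.0085)^8 − 1) = C$759,669.00 × 0.0700578… = C$53,220.7076…
Total = C$759,669.00 + C$98,756.9700 + C$53,220.7076… = C$911,646.68

C$911,646.68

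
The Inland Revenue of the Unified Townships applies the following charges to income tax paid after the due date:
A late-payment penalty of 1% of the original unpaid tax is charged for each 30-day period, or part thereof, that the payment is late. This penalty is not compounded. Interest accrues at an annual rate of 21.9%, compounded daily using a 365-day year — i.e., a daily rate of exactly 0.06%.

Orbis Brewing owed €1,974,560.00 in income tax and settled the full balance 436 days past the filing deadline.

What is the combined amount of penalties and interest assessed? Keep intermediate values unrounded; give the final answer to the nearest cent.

Penalty periods: ⌈436/30⌉ = 15; penalty = 15 × 1% × €1,974,560.00 = €296,184.00
Interest: €1,974,560.00 × ((1 + 0.0006)^436 − 1) = €1,974,560.00 × 0.29890493… = €590,205.7274…
Penalties + interest = €296,184.0000 + €590,205.7274… = €886,389.73

€886,389.73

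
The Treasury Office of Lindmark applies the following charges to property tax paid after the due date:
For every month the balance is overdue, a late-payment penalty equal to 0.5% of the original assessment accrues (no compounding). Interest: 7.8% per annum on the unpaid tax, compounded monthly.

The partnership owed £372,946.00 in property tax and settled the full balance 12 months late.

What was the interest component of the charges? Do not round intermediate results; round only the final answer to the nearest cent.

Interest (7.8%/yr ÷ 12 = 0.65%/month): £372,946.00 × ((1 + 0.0065)^12 − 1) = £30,152.6134…

£30,152.61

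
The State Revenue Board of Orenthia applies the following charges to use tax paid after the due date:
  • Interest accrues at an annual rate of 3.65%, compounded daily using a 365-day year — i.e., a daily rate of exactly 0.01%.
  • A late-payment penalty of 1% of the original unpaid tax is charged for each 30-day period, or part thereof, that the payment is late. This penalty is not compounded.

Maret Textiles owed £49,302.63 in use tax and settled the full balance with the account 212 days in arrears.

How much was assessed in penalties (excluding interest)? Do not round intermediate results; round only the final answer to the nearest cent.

Penalty periods: ⌈212/30⌉ = 8; penalty = 8 × 1% × £49,302.63 = £3,944.21…

£3,944.21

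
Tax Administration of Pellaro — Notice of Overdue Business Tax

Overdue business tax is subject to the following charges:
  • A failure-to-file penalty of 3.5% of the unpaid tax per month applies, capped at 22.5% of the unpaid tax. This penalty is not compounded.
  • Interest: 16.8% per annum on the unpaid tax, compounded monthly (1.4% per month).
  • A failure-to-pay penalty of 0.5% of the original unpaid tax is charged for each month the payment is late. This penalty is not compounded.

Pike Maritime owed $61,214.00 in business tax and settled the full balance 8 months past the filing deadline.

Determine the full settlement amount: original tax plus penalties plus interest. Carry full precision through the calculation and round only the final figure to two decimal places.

Failure-to-file: 8 × 3.5% × $61,214.00 = $17,139.92, capped at 22.5% × $61,214.00 = $13,773.15
Failure-to-pay penalty: 8 × 0.5% × $61,214.00 = $2,448.56
Interest: $61,214.00 × ((1 + 0.014)^8 − 1) = $61,214.00 × 0.1176444… = $7,201.4833…
Total = $61,214.00 + $16,221.7100 + $7,201.4833… = $84,637.19

$84,637.19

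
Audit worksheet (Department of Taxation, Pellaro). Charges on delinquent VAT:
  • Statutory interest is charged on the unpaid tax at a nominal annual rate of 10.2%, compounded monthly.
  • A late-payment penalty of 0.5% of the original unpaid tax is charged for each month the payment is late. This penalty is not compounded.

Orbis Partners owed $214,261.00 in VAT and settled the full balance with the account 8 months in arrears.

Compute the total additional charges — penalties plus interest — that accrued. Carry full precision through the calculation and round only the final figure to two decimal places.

$23,581.09

Late-payment penalty: 8 × 0.5% × $214,261.00 = $8,570.44
Interest (10.2%/yr ÷ 12 = 0.85%/month): $214,261.00 × ((1 + 0.0085)^8 − 1) = $15,010.6455…
Penalties + interest = $8,570.4400 + $15,010.6455… = $23,581.09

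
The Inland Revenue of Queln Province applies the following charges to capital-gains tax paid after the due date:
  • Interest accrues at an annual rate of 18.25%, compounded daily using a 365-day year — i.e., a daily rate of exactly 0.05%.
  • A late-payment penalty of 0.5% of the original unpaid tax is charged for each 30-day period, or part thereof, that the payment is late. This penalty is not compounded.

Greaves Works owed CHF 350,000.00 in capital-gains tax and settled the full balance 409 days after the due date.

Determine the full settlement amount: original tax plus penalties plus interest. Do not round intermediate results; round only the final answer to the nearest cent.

CHF 453,897.06

Penalty periods: ⌈409/30⌉ = 14; penalty = 14 × 0.5% × CHF 350,000.00 = CHF 24,500.00
Interest: CHF 350,000.00 × ((1 + 0.0005)^409 − 1) = CHF 350,000.00 × 0.22684875… = CHF 79,397.0634…
Total = CHF 350,000.00 + CHF 24,500.0000 + CHF 79,397.0634… = CHF 453,897.06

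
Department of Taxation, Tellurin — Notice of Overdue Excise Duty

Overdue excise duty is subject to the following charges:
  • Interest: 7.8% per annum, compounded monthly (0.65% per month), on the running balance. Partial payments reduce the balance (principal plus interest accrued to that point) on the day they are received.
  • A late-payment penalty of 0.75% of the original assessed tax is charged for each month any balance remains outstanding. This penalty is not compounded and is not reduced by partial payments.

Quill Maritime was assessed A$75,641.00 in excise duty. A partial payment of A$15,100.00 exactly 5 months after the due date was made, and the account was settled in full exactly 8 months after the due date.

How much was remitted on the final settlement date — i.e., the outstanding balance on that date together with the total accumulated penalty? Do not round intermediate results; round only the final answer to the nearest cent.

A$68,807.08

Balance at month 5: A$75,641.0000 × (1 + 0.0065)^5 = A$78,131.4992…
After A$15,100.00 payment: A$78,131.4992… − A$15,100.00 = A$63,031.4992…
Balance at month 8: A$63,031.4992… × (1 + 0.0065)^3 = A$64,268.6200…
Penalty: 8 × 0.75% × A$75,641.00 = A$4,538.46
Final settlement = outstanding balance + penalty = A$64,268.6200… + A$4,538.46 = A$68,807.08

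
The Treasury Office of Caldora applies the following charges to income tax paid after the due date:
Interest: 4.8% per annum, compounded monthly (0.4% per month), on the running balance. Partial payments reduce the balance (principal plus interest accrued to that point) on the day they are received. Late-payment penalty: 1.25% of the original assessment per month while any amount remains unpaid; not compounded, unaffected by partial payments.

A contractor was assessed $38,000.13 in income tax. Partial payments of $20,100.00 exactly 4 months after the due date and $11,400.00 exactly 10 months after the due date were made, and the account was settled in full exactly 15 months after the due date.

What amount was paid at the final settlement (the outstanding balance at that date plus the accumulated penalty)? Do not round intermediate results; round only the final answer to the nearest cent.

$14,837.99

Balance at month 4: $38,000.1300 × (1 + 0.004)^4 = $38,611.7898…
After $20,100.00 payment: $38,611.7898… − $20,100.00 = $18,511.7898…
Balance at month 10: $18,511.7898… × (1 + 0.004)^6 = $18,960.5394…
After $11,400.00 payment: $18,960.5394… − $11,400.00 = $7,560.5394…
Balance at month 15: $7,560.5394… × (1 + 0.004)^5 = $7,712.9647…
Penalty: 15 × 1.25% × $38,000.13 = $7,125.02…
Final settlement = outstanding balance + penalty = $7,712.9647… + $7,125.02… = $14,837.99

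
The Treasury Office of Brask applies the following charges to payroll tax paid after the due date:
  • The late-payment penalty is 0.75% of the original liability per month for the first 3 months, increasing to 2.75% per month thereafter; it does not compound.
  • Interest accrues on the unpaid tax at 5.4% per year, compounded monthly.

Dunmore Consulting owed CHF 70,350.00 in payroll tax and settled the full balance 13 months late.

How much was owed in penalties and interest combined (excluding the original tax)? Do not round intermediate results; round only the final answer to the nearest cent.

CHF 25,157.57

Penalty, months 1–3: 3 × 0.75% × CHF 70,350.00 = CHF 1,582.88…
Penalty, months 4–13: 10 × 2.75% × CHF 70,350.00 = CHF 19,346.25
Interest (5.4%/yr ÷ 12 = 0.45%/month): CHF 70,350.00 × ((1 + 0.0045)^13 − 1) = CHF 4,228.4471…
Penalties + interest = CHF 20,929.1250 + CHF 4,228.4471… = CHF 25,157.57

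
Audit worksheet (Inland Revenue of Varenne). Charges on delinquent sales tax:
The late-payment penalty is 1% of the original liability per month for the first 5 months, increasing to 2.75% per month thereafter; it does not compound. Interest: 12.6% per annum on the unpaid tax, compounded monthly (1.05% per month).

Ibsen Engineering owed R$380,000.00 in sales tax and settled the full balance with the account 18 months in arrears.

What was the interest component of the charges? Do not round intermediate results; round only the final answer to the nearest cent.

Interest: R$380,000.00 × ((1 + 0.0105)^18 − 1) = R$380,000.00 × 0.2068512… = R$78,603.4504…

R$78,603.45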